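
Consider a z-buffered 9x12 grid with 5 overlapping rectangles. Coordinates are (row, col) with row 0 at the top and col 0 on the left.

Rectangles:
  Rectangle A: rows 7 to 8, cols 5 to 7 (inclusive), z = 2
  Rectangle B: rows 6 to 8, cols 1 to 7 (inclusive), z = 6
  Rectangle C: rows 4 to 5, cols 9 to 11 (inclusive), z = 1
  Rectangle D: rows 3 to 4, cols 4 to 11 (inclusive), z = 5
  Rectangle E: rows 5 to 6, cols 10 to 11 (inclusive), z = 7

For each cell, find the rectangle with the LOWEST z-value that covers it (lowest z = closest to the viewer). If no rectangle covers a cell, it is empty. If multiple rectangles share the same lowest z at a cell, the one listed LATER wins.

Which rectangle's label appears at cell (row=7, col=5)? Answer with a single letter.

Answer: A

Derivation:
Check cell (7,5):
  A: rows 7-8 cols 5-7 z=2 -> covers; best now A (z=2)
  B: rows 6-8 cols 1-7 z=6 -> covers; best now A (z=2)
  C: rows 4-5 cols 9-11 -> outside (row miss)
  D: rows 3-4 cols 4-11 -> outside (row miss)
  E: rows 5-6 cols 10-11 -> outside (row miss)
Winner: A at z=2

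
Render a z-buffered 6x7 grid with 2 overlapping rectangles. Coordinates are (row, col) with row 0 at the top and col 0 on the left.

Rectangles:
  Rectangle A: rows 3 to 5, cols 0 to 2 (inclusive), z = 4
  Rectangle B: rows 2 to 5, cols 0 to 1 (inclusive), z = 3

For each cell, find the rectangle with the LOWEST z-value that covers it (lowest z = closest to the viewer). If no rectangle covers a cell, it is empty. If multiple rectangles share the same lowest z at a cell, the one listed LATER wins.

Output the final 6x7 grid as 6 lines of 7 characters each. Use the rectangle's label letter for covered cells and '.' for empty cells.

.......
.......
BB.....
BBA....
BBA....
BBA....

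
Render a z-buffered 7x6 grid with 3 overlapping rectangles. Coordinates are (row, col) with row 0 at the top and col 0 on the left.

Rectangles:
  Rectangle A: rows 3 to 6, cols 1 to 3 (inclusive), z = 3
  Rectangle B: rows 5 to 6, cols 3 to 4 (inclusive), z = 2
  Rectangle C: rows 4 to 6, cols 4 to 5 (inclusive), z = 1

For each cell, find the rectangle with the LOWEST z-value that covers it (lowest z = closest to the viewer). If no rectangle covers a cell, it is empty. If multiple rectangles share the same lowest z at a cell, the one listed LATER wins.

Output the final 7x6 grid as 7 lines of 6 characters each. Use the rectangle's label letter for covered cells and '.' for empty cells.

......
......
......
.AAA..
.AAACC
.AABCC
.AABCC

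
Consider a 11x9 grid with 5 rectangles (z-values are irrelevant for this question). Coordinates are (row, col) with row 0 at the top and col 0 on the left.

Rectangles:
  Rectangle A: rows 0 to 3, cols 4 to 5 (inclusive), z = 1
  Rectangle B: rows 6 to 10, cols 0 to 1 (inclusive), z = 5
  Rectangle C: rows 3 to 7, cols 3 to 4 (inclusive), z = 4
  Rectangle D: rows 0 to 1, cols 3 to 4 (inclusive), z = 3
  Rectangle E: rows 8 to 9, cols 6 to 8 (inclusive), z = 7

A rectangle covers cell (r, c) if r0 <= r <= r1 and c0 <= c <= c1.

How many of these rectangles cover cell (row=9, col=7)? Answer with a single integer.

Check cell (9,7):
  A: rows 0-3 cols 4-5 -> outside (row miss)
  B: rows 6-10 cols 0-1 -> outside (col miss)
  C: rows 3-7 cols 3-4 -> outside (row miss)
  D: rows 0-1 cols 3-4 -> outside (row miss)
  E: rows 8-9 cols 6-8 -> covers
Count covering = 1

Answer: 1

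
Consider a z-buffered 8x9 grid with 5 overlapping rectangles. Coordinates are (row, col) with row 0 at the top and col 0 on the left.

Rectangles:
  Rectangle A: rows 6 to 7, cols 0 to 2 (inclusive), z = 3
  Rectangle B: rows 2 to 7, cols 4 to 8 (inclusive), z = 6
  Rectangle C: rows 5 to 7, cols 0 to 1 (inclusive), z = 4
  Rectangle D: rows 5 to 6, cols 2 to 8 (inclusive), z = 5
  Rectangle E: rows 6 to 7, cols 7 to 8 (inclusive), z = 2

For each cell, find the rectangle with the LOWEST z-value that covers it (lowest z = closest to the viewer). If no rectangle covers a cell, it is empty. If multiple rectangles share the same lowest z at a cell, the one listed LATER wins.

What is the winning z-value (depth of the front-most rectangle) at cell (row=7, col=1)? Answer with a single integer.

Answer: 3

Derivation:
Check cell (7,1):
  A: rows 6-7 cols 0-2 z=3 -> covers; best now A (z=3)
  B: rows 2-7 cols 4-8 -> outside (col miss)
  C: rows 5-7 cols 0-1 z=4 -> covers; best now A (z=3)
  D: rows 5-6 cols 2-8 -> outside (row miss)
  E: rows 6-7 cols 7-8 -> outside (col miss)
Winner: A at z=3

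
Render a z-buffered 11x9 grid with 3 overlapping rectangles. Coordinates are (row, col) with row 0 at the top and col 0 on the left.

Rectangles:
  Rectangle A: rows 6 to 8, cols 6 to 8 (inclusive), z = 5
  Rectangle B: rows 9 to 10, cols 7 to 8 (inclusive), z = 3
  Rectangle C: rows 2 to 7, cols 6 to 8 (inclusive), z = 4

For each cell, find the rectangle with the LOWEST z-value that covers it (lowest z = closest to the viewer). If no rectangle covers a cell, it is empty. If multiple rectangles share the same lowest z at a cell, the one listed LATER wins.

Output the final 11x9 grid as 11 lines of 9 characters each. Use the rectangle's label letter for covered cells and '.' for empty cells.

.........
.........
......CCC
......CCC
......CCC
......CCC
......CCC
......CCC
......AAA
.......BB
.......BB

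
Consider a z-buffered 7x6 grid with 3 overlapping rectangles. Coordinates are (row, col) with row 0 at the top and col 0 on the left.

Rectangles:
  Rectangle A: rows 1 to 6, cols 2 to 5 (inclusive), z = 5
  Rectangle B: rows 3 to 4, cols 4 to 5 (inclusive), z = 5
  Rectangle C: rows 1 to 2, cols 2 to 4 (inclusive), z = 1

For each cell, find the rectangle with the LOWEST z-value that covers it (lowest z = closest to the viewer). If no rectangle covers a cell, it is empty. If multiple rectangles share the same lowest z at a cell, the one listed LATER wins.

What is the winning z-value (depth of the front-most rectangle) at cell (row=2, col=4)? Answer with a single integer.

Answer: 1

Derivation:
Check cell (2,4):
  A: rows 1-6 cols 2-5 z=5 -> covers; best now A (z=5)
  B: rows 3-4 cols 4-5 -> outside (row miss)
  C: rows 1-2 cols 2-4 z=1 -> covers; best now C (z=1)
Winner: C at z=1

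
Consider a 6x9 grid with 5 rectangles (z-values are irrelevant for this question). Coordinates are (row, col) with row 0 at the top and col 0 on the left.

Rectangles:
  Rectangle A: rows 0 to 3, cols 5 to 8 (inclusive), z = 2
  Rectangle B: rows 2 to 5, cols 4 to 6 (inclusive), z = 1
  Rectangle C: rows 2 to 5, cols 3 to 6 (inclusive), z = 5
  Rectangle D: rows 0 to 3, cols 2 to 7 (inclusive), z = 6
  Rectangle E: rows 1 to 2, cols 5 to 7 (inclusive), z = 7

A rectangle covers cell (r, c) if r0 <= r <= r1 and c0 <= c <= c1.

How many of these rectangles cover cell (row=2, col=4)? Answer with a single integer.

Check cell (2,4):
  A: rows 0-3 cols 5-8 -> outside (col miss)
  B: rows 2-5 cols 4-6 -> covers
  C: rows 2-5 cols 3-6 -> covers
  D: rows 0-3 cols 2-7 -> covers
  E: rows 1-2 cols 5-7 -> outside (col miss)
Count covering = 3

Answer: 3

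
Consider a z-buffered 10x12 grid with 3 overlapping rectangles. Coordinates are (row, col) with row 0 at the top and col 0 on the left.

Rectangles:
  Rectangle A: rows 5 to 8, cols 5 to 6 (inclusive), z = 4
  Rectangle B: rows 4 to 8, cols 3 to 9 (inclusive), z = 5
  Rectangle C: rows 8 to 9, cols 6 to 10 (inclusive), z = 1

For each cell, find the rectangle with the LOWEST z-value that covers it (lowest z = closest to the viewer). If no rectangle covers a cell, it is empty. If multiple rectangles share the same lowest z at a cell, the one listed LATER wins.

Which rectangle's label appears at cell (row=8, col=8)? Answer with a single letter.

Check cell (8,8):
  A: rows 5-8 cols 5-6 -> outside (col miss)
  B: rows 4-8 cols 3-9 z=5 -> covers; best now B (z=5)
  C: rows 8-9 cols 6-10 z=1 -> covers; best now C (z=1)
Winner: C at z=1

Answer: C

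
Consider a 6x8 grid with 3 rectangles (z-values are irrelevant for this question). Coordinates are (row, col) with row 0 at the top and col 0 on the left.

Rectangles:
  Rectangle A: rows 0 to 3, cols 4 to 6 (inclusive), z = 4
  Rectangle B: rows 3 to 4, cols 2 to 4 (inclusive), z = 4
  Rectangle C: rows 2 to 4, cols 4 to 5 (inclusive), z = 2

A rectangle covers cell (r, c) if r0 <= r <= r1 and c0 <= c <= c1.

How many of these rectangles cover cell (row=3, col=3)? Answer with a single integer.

Answer: 1

Derivation:
Check cell (3,3):
  A: rows 0-3 cols 4-6 -> outside (col miss)
  B: rows 3-4 cols 2-4 -> covers
  C: rows 2-4 cols 4-5 -> outside (col miss)
Count covering = 1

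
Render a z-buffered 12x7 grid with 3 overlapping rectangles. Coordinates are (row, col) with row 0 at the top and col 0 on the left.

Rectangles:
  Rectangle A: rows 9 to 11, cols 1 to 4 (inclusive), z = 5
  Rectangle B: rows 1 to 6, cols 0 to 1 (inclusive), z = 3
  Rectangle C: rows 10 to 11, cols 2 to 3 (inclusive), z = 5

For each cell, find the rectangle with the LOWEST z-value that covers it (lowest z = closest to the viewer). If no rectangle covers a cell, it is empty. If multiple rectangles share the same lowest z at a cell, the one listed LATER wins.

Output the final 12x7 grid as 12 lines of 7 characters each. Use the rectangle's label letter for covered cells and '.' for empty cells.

.......
BB.....
BB.....
BB.....
BB.....
BB.....
BB.....
.......
.......
.AAAA..
.ACCA..
.ACCA..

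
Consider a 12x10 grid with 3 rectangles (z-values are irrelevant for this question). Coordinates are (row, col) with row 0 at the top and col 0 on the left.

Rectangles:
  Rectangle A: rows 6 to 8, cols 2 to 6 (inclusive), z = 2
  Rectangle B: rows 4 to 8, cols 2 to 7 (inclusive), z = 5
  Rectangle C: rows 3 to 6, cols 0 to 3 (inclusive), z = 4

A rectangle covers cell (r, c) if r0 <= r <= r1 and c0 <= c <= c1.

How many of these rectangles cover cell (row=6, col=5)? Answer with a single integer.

Answer: 2

Derivation:
Check cell (6,5):
  A: rows 6-8 cols 2-6 -> covers
  B: rows 4-8 cols 2-7 -> covers
  C: rows 3-6 cols 0-3 -> outside (col miss)
Count covering = 2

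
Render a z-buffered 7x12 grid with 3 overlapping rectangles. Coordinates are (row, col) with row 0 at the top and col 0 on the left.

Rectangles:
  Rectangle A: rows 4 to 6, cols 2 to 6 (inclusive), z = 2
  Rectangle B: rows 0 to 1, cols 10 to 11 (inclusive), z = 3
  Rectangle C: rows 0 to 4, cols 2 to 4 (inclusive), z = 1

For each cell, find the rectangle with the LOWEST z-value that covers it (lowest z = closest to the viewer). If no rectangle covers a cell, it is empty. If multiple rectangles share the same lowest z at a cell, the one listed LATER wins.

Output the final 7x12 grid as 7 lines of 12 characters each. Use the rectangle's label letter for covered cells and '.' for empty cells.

..CCC.....BB
..CCC.....BB
..CCC.......
..CCC.......
..CCCAA.....
..AAAAA.....
..AAAAA.....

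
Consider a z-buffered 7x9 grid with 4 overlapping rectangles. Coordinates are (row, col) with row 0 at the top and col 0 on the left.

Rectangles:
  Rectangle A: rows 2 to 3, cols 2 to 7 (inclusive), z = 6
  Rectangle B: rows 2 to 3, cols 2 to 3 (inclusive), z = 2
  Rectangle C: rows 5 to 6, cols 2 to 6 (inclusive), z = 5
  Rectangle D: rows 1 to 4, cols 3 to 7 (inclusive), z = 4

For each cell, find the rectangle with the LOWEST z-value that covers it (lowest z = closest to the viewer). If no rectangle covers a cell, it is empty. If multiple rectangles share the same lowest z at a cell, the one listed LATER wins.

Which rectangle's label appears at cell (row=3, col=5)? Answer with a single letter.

Answer: D

Derivation:
Check cell (3,5):
  A: rows 2-3 cols 2-7 z=6 -> covers; best now A (z=6)
  B: rows 2-3 cols 2-3 -> outside (col miss)
  C: rows 5-6 cols 2-6 -> outside (row miss)
  D: rows 1-4 cols 3-7 z=4 -> covers; best now D (z=4)
Winner: D at z=4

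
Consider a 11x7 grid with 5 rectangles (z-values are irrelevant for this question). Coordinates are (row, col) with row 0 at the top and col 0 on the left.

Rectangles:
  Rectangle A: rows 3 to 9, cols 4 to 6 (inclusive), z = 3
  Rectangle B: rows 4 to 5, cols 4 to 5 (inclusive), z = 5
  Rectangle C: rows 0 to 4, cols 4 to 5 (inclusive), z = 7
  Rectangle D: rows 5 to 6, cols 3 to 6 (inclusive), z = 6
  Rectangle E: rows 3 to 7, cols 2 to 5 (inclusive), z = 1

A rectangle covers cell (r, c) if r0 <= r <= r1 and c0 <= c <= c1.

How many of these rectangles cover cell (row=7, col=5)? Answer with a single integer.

Check cell (7,5):
  A: rows 3-9 cols 4-6 -> covers
  B: rows 4-5 cols 4-5 -> outside (row miss)
  C: rows 0-4 cols 4-5 -> outside (row miss)
  D: rows 5-6 cols 3-6 -> outside (row miss)
  E: rows 3-7 cols 2-5 -> covers
Count covering = 2

Answer: 2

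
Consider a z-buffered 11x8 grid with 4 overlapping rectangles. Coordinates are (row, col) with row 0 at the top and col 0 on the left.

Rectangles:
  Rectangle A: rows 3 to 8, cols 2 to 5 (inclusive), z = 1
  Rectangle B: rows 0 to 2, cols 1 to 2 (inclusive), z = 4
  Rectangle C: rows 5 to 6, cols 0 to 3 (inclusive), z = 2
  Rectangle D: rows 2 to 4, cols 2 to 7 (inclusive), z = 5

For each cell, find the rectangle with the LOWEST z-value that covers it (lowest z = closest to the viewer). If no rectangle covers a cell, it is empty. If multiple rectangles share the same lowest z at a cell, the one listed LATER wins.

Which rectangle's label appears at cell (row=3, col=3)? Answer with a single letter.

Check cell (3,3):
  A: rows 3-8 cols 2-5 z=1 -> covers; best now A (z=1)
  B: rows 0-2 cols 1-2 -> outside (row miss)
  C: rows 5-6 cols 0-3 -> outside (row miss)
  D: rows 2-4 cols 2-7 z=5 -> covers; best now A (z=1)
Winner: A at z=1

Answer: A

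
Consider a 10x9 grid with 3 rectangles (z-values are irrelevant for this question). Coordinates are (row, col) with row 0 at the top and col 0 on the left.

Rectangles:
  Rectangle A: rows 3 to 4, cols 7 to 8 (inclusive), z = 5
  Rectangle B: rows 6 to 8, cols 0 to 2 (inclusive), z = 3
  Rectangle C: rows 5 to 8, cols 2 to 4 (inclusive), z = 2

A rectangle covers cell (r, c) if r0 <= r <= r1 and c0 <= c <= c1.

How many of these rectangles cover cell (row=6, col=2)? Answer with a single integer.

Check cell (6,2):
  A: rows 3-4 cols 7-8 -> outside (row miss)
  B: rows 6-8 cols 0-2 -> covers
  C: rows 5-8 cols 2-4 -> covers
Count covering = 2

Answer: 2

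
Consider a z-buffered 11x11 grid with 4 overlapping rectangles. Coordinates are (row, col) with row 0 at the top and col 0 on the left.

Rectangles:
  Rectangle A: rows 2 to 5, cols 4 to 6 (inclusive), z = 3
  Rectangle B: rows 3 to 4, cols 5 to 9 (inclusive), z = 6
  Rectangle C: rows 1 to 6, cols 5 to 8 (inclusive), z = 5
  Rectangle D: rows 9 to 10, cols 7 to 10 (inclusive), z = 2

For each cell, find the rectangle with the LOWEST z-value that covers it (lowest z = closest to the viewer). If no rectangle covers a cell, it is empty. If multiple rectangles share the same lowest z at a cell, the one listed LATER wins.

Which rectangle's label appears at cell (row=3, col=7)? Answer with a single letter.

Answer: C

Derivation:
Check cell (3,7):
  A: rows 2-5 cols 4-6 -> outside (col miss)
  B: rows 3-4 cols 5-9 z=6 -> covers; best now B (z=6)
  C: rows 1-6 cols 5-8 z=5 -> covers; best now C (z=5)
  D: rows 9-10 cols 7-10 -> outside (row miss)
Winner: C at z=5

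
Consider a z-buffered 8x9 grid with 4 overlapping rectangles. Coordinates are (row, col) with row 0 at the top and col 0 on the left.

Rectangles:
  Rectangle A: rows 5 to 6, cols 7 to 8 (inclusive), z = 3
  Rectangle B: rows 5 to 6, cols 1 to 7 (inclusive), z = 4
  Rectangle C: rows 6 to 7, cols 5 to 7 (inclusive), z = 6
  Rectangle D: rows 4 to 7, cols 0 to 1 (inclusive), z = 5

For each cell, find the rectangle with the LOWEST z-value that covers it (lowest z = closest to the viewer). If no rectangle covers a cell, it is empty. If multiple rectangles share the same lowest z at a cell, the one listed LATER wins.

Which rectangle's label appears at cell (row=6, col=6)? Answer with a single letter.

Check cell (6,6):
  A: rows 5-6 cols 7-8 -> outside (col miss)
  B: rows 5-6 cols 1-7 z=4 -> covers; best now B (z=4)
  C: rows 6-7 cols 5-7 z=6 -> covers; best now B (z=4)
  D: rows 4-7 cols 0-1 -> outside (col miss)
Winner: B at z=4

Answer: B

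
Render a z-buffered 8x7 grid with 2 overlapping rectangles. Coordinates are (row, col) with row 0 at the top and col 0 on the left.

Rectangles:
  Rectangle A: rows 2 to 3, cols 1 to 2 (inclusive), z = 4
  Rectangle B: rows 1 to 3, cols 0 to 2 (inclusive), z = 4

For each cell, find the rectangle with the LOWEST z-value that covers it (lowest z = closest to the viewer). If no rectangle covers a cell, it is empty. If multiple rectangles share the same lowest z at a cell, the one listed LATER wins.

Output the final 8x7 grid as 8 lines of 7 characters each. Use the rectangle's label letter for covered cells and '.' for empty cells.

.......
BBB....
BBB....
BBB....
.......
.......
.......
.......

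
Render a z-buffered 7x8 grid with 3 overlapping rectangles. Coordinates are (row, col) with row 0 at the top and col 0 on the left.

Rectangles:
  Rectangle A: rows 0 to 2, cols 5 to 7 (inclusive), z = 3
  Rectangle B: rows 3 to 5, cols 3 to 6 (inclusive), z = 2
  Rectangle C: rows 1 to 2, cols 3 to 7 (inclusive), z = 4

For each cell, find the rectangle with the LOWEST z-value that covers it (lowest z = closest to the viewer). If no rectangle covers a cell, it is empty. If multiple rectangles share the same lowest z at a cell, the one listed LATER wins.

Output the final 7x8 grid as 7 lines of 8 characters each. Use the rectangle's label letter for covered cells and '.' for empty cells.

.....AAA
...CCAAA
...CCAAA
...BBBB.
...BBBB.
...BBBB.
........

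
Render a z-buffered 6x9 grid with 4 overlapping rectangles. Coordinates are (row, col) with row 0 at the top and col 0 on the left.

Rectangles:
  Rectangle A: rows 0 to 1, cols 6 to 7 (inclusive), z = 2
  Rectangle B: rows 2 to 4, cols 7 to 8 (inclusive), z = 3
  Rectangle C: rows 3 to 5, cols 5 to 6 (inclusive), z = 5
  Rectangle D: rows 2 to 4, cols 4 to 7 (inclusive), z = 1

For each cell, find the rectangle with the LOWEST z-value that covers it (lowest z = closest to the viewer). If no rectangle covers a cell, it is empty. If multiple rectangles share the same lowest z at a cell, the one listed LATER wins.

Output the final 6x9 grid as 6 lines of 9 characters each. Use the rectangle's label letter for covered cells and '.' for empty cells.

......AA.
......AA.
....DDDDB
....DDDDB
....DDDDB
.....CC..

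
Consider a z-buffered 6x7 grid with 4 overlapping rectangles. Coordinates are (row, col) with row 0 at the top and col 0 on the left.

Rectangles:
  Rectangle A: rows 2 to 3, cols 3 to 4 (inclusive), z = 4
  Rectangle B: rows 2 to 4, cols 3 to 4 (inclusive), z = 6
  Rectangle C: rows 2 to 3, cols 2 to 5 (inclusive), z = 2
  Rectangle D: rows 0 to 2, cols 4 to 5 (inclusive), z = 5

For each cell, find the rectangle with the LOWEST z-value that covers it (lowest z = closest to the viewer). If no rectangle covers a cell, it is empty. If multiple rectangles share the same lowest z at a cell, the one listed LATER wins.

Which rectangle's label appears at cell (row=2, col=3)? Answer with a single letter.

Check cell (2,3):
  A: rows 2-3 cols 3-4 z=4 -> covers; best now A (z=4)
  B: rows 2-4 cols 3-4 z=6 -> covers; best now A (z=4)
  C: rows 2-3 cols 2-5 z=2 -> covers; best now C (z=2)
  D: rows 0-2 cols 4-5 -> outside (col miss)
Winner: C at z=2

Answer: C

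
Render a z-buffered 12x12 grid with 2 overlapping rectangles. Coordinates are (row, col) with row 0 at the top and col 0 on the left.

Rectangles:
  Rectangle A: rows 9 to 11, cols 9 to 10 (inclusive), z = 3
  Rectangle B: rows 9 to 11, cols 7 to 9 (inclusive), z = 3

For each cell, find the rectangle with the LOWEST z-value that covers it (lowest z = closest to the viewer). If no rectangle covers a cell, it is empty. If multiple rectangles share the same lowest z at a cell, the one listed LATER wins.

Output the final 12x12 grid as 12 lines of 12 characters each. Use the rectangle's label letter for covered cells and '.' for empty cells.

............
............
............
............
............
............
............
............
............
.......BBBA.
.......BBBA.
.......BBBA.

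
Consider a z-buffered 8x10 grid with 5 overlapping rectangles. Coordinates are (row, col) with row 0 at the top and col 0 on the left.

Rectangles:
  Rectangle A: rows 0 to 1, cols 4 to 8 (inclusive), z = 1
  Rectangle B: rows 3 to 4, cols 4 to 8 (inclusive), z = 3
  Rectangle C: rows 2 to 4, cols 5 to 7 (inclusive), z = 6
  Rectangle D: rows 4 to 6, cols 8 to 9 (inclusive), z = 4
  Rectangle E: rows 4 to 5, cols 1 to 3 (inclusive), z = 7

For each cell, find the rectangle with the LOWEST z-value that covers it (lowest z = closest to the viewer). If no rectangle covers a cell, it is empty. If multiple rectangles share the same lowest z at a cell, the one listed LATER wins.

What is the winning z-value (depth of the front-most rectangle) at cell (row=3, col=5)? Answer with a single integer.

Answer: 3

Derivation:
Check cell (3,5):
  A: rows 0-1 cols 4-8 -> outside (row miss)
  B: rows 3-4 cols 4-8 z=3 -> covers; best now B (z=3)
  C: rows 2-4 cols 5-7 z=6 -> covers; best now B (z=3)
  D: rows 4-6 cols 8-9 -> outside (row miss)
  E: rows 4-5 cols 1-3 -> outside (row miss)
Winner: B at z=3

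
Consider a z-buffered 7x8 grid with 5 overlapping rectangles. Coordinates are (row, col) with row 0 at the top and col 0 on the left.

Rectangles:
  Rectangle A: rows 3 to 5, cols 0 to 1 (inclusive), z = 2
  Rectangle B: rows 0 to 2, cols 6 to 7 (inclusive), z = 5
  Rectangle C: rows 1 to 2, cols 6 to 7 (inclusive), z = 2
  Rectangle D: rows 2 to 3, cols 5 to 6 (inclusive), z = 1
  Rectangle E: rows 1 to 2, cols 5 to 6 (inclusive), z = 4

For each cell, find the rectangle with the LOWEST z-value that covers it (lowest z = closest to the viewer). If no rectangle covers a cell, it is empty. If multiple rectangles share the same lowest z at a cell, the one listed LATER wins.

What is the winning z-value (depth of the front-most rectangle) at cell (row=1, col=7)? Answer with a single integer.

Answer: 2

Derivation:
Check cell (1,7):
  A: rows 3-5 cols 0-1 -> outside (row miss)
  B: rows 0-2 cols 6-7 z=5 -> covers; best now B (z=5)
  C: rows 1-2 cols 6-7 z=2 -> covers; best now C (z=2)
  D: rows 2-3 cols 5-6 -> outside (row miss)
  E: rows 1-2 cols 5-6 -> outside (col miss)
Winner: C at z=2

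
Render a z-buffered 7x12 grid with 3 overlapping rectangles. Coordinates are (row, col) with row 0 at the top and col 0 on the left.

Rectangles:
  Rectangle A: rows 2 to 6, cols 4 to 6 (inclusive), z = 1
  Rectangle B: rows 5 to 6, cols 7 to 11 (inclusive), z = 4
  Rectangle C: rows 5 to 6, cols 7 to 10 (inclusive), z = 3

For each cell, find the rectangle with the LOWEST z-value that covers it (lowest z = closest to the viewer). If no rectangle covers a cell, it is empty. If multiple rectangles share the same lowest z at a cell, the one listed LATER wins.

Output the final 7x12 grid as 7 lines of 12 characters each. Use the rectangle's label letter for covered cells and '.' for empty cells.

............
............
....AAA.....
....AAA.....
....AAA.....
....AAACCCCB
....AAACCCCB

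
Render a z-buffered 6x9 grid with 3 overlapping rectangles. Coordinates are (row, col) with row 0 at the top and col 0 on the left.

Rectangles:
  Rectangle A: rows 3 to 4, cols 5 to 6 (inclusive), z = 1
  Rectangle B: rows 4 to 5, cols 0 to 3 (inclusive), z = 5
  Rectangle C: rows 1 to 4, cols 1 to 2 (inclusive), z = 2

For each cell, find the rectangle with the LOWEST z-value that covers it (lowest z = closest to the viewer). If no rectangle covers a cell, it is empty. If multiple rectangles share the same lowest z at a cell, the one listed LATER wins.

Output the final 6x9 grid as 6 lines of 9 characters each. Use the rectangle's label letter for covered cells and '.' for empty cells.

.........
.CC......
.CC......
.CC..AA..
BCCB.AA..
BBBB.....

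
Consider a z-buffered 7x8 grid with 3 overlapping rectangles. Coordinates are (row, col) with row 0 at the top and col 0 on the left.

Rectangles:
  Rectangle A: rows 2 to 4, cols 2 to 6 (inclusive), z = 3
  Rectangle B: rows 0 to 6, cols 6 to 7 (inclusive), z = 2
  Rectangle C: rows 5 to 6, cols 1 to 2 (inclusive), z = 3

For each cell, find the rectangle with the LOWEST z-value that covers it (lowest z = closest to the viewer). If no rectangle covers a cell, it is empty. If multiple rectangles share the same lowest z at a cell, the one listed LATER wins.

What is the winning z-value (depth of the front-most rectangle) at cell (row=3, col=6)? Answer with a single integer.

Check cell (3,6):
  A: rows 2-4 cols 2-6 z=3 -> covers; best now A (z=3)
  B: rows 0-6 cols 6-7 z=2 -> covers; best now B (z=2)
  C: rows 5-6 cols 1-2 -> outside (row miss)
Winner: B at z=2

Answer: 2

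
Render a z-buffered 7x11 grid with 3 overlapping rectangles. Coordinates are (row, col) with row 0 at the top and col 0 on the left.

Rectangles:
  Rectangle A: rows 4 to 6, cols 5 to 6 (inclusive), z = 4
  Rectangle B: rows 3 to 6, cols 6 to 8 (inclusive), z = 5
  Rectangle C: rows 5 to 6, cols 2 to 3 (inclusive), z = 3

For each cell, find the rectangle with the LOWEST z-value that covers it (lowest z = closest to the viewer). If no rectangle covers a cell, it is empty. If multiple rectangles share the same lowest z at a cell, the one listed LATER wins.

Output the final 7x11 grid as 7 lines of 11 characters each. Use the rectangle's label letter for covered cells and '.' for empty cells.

...........
...........
...........
......BBB..
.....AABB..
..CC.AABB..
..CC.AABB..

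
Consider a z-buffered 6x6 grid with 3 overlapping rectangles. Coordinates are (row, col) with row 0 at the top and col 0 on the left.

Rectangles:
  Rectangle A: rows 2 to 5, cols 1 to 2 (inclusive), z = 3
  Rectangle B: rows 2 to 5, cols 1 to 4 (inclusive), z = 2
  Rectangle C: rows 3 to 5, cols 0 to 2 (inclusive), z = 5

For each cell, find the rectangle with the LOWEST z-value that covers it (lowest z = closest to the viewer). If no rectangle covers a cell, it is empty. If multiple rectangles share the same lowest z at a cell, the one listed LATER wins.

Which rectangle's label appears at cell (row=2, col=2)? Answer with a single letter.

Check cell (2,2):
  A: rows 2-5 cols 1-2 z=3 -> covers; best now A (z=3)
  B: rows 2-5 cols 1-4 z=2 -> covers; best now B (z=2)
  C: rows 3-5 cols 0-2 -> outside (row miss)
Winner: B at z=2

Answer: B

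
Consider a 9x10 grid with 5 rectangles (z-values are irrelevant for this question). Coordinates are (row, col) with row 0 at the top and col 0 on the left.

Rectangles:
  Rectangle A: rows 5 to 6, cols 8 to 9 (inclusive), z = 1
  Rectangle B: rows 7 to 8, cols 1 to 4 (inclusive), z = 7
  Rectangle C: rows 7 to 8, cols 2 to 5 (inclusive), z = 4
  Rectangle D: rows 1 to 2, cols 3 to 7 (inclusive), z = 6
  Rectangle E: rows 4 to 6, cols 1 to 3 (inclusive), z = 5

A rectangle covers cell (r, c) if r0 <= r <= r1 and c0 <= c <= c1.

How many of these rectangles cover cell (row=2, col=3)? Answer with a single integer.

Answer: 1

Derivation:
Check cell (2,3):
  A: rows 5-6 cols 8-9 -> outside (row miss)
  B: rows 7-8 cols 1-4 -> outside (row miss)
  C: rows 7-8 cols 2-5 -> outside (row miss)
  D: rows 1-2 cols 3-7 -> covers
  E: rows 4-6 cols 1-3 -> outside (row miss)
Count covering = 1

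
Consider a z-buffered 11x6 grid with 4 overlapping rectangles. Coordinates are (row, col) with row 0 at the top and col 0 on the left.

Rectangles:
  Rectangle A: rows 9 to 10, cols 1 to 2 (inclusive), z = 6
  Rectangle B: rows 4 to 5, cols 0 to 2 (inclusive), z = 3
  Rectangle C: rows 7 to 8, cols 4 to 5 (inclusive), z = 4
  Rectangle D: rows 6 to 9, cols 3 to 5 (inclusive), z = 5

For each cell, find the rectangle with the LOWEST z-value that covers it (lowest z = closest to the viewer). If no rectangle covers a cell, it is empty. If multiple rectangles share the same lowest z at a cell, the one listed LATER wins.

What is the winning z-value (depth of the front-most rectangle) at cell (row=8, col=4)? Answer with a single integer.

Answer: 4

Derivation:
Check cell (8,4):
  A: rows 9-10 cols 1-2 -> outside (row miss)
  B: rows 4-5 cols 0-2 -> outside (row miss)
  C: rows 7-8 cols 4-5 z=4 -> covers; best now C (z=4)
  D: rows 6-9 cols 3-5 z=5 -> covers; best now C (z=4)
Winner: C at z=4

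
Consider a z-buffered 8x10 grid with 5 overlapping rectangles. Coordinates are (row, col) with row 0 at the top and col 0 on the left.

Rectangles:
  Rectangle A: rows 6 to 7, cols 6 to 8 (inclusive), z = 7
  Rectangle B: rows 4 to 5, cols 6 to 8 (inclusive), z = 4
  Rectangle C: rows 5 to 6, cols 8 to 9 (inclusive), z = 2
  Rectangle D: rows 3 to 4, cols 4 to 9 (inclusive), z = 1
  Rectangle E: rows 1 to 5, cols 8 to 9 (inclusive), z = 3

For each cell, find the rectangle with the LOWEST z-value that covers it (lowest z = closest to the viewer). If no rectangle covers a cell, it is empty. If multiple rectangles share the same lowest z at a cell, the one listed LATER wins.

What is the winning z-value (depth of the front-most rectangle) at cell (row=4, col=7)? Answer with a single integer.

Answer: 1

Derivation:
Check cell (4,7):
  A: rows 6-7 cols 6-8 -> outside (row miss)
  B: rows 4-5 cols 6-8 z=4 -> covers; best now B (z=4)
  C: rows 5-6 cols 8-9 -> outside (row miss)
  D: rows 3-4 cols 4-9 z=1 -> covers; best now D (z=1)
  E: rows 1-5 cols 8-9 -> outside (col miss)
Winner: D at z=1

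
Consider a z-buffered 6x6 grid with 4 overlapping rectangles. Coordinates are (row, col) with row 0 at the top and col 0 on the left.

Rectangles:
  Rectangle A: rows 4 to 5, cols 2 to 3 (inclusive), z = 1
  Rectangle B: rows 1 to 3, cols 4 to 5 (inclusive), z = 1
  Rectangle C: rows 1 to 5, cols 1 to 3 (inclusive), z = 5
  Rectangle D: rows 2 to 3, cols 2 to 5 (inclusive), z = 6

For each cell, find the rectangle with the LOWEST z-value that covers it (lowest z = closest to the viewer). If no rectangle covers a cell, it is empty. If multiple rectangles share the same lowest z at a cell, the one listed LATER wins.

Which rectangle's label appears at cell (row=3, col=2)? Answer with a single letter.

Answer: C

Derivation:
Check cell (3,2):
  A: rows 4-5 cols 2-3 -> outside (row miss)
  B: rows 1-3 cols 4-5 -> outside (col miss)
  C: rows 1-5 cols 1-3 z=5 -> covers; best now C (z=5)
  D: rows 2-3 cols 2-5 z=6 -> covers; best now C (z=5)
Winner: C at z=5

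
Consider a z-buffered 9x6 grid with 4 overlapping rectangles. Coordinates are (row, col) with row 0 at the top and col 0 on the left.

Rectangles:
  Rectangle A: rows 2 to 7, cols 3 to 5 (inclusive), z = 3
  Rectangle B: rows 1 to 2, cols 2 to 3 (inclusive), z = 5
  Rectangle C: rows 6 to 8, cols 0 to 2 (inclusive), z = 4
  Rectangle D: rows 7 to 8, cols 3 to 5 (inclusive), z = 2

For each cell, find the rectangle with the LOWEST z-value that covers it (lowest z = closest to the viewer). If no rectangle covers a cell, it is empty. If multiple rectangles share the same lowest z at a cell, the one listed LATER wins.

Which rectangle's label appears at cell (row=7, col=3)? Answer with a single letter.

Answer: D

Derivation:
Check cell (7,3):
  A: rows 2-7 cols 3-5 z=3 -> covers; best now A (z=3)
  B: rows 1-2 cols 2-3 -> outside (row miss)
  C: rows 6-8 cols 0-2 -> outside (col miss)
  D: rows 7-8 cols 3-5 z=2 -> covers; best now D (z=2)
Winner: D at z=2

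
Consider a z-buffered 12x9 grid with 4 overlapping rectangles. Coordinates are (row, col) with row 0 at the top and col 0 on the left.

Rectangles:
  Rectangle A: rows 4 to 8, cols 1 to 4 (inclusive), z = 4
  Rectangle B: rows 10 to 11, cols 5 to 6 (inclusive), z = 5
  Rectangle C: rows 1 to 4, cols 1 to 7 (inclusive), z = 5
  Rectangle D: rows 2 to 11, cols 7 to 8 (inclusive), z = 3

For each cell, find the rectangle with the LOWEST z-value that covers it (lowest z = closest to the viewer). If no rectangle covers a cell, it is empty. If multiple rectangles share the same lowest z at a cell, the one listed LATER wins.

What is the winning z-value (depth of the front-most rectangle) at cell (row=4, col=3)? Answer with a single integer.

Answer: 4

Derivation:
Check cell (4,3):
  A: rows 4-8 cols 1-4 z=4 -> covers; best now A (z=4)
  B: rows 10-11 cols 5-6 -> outside (row miss)
  C: rows 1-4 cols 1-7 z=5 -> covers; best now A (z=4)
  D: rows 2-11 cols 7-8 -> outside (col miss)
Winner: A at z=4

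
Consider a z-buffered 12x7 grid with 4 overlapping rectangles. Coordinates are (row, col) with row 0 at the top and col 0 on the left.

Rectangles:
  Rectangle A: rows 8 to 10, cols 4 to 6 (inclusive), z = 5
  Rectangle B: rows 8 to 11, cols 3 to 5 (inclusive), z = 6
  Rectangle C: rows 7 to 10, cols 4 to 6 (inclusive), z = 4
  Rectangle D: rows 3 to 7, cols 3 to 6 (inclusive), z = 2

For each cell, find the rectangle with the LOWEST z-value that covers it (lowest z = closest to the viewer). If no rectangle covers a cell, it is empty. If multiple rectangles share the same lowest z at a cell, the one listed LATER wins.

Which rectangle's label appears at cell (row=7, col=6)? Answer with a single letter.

Check cell (7,6):
  A: rows 8-10 cols 4-6 -> outside (row miss)
  B: rows 8-11 cols 3-5 -> outside (row miss)
  C: rows 7-10 cols 4-6 z=4 -> covers; best now C (z=4)
  D: rows 3-7 cols 3-6 z=2 -> covers; best now D (z=2)
Winner: D at z=2

Answer: D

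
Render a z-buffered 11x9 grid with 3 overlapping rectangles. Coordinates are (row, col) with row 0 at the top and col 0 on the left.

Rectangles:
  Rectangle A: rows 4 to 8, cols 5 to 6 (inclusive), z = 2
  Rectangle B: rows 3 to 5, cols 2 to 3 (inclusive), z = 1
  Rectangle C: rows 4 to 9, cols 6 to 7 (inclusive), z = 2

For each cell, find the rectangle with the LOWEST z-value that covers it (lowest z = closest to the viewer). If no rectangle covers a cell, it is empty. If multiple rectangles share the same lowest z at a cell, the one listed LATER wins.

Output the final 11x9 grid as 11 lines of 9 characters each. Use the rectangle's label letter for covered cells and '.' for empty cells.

.........
.........
.........
..BB.....
..BB.ACC.
..BB.ACC.
.....ACC.
.....ACC.
.....ACC.
......CC.
.........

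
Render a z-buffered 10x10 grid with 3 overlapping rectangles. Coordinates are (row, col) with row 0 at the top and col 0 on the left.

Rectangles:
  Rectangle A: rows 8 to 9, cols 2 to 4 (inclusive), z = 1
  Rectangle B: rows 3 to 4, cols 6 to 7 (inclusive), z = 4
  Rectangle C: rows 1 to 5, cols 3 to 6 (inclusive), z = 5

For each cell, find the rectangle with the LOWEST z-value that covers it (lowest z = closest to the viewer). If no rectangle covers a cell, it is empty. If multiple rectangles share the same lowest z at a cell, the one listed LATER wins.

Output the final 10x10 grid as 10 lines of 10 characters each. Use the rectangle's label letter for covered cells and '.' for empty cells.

..........
...CCCC...
...CCCC...
...CCCBB..
...CCCBB..
...CCCC...
..........
..........
..AAA.....
..AAA.....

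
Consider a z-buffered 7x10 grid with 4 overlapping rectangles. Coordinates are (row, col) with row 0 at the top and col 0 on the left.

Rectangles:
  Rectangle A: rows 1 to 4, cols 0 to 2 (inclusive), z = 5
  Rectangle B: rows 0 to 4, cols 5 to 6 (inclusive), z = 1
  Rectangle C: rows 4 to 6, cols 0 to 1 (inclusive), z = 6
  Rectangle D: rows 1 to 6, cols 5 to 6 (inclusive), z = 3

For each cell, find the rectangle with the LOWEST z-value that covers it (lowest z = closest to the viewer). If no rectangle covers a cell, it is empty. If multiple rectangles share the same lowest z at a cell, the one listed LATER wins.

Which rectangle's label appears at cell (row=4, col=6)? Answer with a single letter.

Check cell (4,6):
  A: rows 1-4 cols 0-2 -> outside (col miss)
  B: rows 0-4 cols 5-6 z=1 -> covers; best now B (z=1)
  C: rows 4-6 cols 0-1 -> outside (col miss)
  D: rows 1-6 cols 5-6 z=3 -> covers; best now B (z=1)
Winner: B at z=1

Answer: B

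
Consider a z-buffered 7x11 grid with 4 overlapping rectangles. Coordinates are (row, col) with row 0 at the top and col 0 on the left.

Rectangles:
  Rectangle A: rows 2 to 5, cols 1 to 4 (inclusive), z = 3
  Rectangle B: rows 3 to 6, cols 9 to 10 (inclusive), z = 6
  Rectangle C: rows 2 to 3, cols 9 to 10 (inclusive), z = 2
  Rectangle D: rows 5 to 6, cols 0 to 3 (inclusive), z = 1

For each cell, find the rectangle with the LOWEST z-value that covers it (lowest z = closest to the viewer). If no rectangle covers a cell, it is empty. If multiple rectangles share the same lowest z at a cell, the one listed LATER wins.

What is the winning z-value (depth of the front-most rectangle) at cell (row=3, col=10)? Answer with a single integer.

Answer: 2

Derivation:
Check cell (3,10):
  A: rows 2-5 cols 1-4 -> outside (col miss)
  B: rows 3-6 cols 9-10 z=6 -> covers; best now B (z=6)
  C: rows 2-3 cols 9-10 z=2 -> covers; best now C (z=2)
  D: rows 5-6 cols 0-3 -> outside (row miss)
Winner: C at z=2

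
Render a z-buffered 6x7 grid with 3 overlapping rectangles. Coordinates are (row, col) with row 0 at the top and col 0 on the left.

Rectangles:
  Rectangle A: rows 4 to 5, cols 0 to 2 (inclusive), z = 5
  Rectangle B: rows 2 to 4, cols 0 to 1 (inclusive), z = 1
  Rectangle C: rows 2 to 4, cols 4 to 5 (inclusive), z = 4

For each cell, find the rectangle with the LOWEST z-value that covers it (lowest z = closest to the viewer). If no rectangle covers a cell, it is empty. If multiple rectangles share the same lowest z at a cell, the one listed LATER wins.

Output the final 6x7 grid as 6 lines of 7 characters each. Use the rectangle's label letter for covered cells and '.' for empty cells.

.......
.......
BB..CC.
BB..CC.
BBA.CC.
AAA....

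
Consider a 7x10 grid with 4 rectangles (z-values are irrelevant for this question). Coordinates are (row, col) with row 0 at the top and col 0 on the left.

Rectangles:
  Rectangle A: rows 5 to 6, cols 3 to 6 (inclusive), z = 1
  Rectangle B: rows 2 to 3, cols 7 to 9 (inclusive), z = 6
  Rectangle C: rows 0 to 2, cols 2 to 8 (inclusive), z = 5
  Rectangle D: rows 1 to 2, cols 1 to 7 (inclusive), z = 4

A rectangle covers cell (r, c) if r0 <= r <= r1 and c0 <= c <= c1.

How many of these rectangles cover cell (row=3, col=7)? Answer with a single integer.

Check cell (3,7):
  A: rows 5-6 cols 3-6 -> outside (row miss)
  B: rows 2-3 cols 7-9 -> covers
  C: rows 0-2 cols 2-8 -> outside (row miss)
  D: rows 1-2 cols 1-7 -> outside (row miss)
Count covering = 1

Answer: 1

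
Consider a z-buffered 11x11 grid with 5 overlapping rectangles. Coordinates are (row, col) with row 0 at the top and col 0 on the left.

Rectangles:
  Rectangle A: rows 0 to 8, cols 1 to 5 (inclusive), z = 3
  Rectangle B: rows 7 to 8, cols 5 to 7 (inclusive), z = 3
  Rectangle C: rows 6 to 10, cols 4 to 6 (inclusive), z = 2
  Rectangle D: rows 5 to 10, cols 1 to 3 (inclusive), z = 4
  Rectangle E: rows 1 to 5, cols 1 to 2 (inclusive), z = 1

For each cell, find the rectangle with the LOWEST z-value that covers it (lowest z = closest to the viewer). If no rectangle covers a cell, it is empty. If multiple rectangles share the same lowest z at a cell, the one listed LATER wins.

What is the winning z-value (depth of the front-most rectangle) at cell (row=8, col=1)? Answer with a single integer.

Check cell (8,1):
  A: rows 0-8 cols 1-5 z=3 -> covers; best now A (z=3)
  B: rows 7-8 cols 5-7 -> outside (col miss)
  C: rows 6-10 cols 4-6 -> outside (col miss)
  D: rows 5-10 cols 1-3 z=4 -> covers; best now A (z=3)
  E: rows 1-5 cols 1-2 -> outside (row miss)
Winner: A at z=3

Answer: 3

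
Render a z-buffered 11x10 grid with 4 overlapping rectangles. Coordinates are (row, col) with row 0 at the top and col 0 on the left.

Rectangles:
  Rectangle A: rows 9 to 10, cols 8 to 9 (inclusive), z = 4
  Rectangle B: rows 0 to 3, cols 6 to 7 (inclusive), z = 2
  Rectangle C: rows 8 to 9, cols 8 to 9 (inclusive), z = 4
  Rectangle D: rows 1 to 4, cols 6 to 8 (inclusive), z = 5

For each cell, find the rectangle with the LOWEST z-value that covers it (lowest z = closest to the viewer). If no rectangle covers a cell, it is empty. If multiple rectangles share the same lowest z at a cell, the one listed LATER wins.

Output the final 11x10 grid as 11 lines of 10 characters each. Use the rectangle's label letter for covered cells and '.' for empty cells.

......BB..
......BBD.
......BBD.
......BBD.
......DDD.
..........
..........
..........
........CC
........CC
........AA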